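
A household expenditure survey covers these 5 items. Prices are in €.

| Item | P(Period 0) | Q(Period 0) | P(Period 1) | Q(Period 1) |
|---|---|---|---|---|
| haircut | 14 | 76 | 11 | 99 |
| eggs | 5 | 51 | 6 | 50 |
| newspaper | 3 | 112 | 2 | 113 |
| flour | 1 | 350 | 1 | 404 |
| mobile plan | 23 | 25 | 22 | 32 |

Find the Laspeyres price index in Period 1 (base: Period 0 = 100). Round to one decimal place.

87.8

Laspeyres price index uses base-period quantities as weights.
ΣP(Period 1)·Q(Period 0) = 11×76 + 6×51 + 2×112 + 1×350 + 22×25 = 836 + 306 + 224 + 350 + 550 = 2266
ΣP(Period 0)·Q(Period 0) = 14×76 + 5×51 + 3×112 + 1×350 + 23×25 = 1064 + 255 + 336 + 350 + 575 = 2580
Index = 2266 / 2580 × 100 = 87.8295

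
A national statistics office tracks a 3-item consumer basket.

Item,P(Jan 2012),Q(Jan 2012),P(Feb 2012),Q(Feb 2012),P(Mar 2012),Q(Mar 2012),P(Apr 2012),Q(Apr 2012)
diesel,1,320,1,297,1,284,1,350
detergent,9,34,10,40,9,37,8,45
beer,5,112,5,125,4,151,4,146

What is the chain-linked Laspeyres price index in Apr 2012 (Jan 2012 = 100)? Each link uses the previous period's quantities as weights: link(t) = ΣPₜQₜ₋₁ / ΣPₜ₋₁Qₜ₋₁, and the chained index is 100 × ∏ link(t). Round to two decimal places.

87.30

Link Jan 2012→Feb 2012:
ΣP(Feb 2012)Q(Jan 2012) = 1×320 + 10×34 + 5×112 = 320 + 340 + 560 = 1220
ΣP(Jan 2012)Q(Jan 2012) = 1×320 + 9×34 + 5×112 = 320 + 306 + 560 = 1186
link = 1220/1186 = 1.028668
Link Feb 2012→Mar 2012:
ΣP(Mar 2012)Q(Feb 2012) = 1×297 + 9×40 + 4×125 = 297 + 360 + 500 = 1157
ΣP(Feb 2012)Q(Feb 2012) = 1×297 + 10×40 + 5×125 = 297 + 400 + 625 = 1322
link = 1157/1322 = 0.875189
Link Mar 2012→Apr 2012:
ΣP(Apr 2012)Q(Mar 2012) = 1×284 + 8×37 + 4×151 = 284 + 296 + 604 = 1184
ΣP(Mar 2012)Q(Mar 2012) = 1×284 + 9×37 + 4×151 = 284 + 333 + 604 = 1221
link = 1184/1221 = 0.969697
Chained index = 100 × 1.028668 × 0.875189 × 0.969697 = 87.2998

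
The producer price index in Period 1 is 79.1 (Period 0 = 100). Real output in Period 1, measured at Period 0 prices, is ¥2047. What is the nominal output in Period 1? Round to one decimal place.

1619.2

Nominal = Real × (Index/100) = 2047 × (79.1/100)
        = 2047 × 0.791 = 1619.1770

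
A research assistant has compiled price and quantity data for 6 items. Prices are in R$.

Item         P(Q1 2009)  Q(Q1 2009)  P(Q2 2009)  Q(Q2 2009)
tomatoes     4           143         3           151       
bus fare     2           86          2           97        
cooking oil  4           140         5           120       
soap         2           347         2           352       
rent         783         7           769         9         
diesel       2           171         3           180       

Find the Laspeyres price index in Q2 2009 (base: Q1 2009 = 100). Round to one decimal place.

Laspeyres price index uses base-period quantities as weights.
ΣP(Q2 2009)·Q(Q1 2009) = 3×143 + 2×86 + 5×140 + 2×347 + 769×7 + 3×171 = 429 + 172 + 700 + 694 + 5383 + 513 = 7891
ΣP(Q1 2009)·Q(Q1 2009) = 4×143 + 2×86 + 4×140 + 2×347 + 783×7 + 2×171 = 572 + 172 + 560 + 694 + 5481 + 342 = 7821
Index = 7891 / 7821 × 100 = 100.8950

100.9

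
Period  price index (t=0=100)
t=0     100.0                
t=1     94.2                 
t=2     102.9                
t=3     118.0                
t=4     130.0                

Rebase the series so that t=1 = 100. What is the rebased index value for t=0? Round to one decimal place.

Rebased(t=0) = 100.0 / 94.2 × 100 = 106.1571

106.2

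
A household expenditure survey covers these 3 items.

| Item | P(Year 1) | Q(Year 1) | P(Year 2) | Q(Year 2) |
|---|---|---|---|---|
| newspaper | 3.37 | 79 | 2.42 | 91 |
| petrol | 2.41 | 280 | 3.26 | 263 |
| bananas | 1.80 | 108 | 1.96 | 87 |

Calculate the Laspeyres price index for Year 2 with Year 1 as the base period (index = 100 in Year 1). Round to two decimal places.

Laspeyres price index uses base-period quantities as weights.
ΣP(Year 2)·Q(Year 1) = 2.42×79 + 3.26×280 + 1.96×108 = 191.18 + 912.8 + 211.68 = 1315.66
ΣP(Year 1)·Q(Year 1) = 3.37×79 + 2.41×280 + 1.80×108 = 266.23 + 674.8 + 194.4 = 1135.43
Index = 1315.66 / 1135.43 × 100 = 115.8733

115.87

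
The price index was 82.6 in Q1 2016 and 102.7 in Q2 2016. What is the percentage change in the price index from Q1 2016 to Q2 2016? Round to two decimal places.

Change = (102.7 − 82.6) / 82.6 × 100
       = 20.1 / 82.6 × 100 = 24.3341%

24.33%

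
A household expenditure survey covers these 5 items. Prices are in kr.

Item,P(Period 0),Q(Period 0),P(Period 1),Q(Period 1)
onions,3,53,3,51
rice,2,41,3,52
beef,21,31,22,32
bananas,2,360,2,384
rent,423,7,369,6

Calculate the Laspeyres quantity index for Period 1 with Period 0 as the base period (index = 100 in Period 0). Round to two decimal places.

Laspeyres quantity index uses base-period prices as weights.
ΣP(Period 0)·Q(Period 1) = 3×51 + 2×52 + 21×32 + 2×384 + 423×6 = 153 + 104 + 672 + 768 + 2538 = 4235
ΣP(Period 0)·Q(Period 0) = 3×53 + 2×41 + 21×31 + 2×360 + 423×7 = 159 + 82 + 651 + 720 + 2961 = 4573
Index = 4235 / 4573 × 100 = 92.6088

92.61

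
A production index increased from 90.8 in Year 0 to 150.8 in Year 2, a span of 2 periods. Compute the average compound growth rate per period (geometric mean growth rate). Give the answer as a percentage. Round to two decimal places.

Growth factor = (150.8/90.8)^(1/2) = (1.660793)^(1/2) = 1.288718
Growth rate = 1.288718 − 1 = 0.288718 = 28.8718%

28.87%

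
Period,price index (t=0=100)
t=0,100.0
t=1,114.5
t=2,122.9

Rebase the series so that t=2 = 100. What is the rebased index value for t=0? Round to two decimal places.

Rebased(t=0) = 100.0 / 122.9 × 100 = 81.3670

81.37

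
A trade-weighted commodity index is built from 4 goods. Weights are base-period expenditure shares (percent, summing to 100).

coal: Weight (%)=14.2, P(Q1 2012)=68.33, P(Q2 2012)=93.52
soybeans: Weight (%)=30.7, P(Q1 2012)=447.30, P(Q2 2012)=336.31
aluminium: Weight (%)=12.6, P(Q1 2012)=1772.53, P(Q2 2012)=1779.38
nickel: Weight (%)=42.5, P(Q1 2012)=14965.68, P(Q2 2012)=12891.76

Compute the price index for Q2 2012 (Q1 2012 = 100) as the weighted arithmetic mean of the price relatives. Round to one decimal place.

coal: 14.2 × (93.52/68.33) = 14.2 × 1.368652 = 19.4349
soybeans: 30.7 × (336.31/447.30) = 30.7 × 0.751867 = 23.0823
aluminium: 12.6 × (1779.38/1772.53) = 12.6 × 1.003865 = 12.6487
nickel: 42.5 × (12891.76/14965.68) = 42.5 × 0.861422 = 36.6104
Index = Σ wᵢ·(p₁ᵢ/p₀ᵢ) = 19.4349 + 23.0823 + 12.6487 + 36.6104 = 91.7763

91.8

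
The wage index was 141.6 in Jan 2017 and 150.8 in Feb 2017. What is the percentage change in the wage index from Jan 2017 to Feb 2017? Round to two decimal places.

Change = (150.8 − 141.6) / 141.6 × 100
       = 9.2 / 141.6 × 100 = 6.4972%

6.50%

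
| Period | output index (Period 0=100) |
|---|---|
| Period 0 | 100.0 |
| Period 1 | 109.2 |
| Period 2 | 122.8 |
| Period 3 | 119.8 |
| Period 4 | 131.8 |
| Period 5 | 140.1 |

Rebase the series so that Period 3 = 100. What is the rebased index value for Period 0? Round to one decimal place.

83.5

Rebased(Period 0) = 100.0 / 119.8 × 100 = 83.4725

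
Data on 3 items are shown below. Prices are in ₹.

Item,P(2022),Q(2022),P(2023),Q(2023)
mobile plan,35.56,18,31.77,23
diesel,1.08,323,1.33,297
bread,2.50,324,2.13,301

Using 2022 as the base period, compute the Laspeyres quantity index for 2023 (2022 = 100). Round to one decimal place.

Laspeyres quantity index uses base-period prices as weights.
ΣP(2022)·Q(2023) = 35.56×23 + 1.08×297 + 2.50×301 = 817.88 + 320.76 + 752.5 = 1891.14
ΣP(2022)·Q(2022) = 35.56×18 + 1.08×323 + 2.50×324 = 640.08 + 348.84 + 810 = 1798.92
Index = 1891.14 / 1798.92 × 100 = 105.1264

105.1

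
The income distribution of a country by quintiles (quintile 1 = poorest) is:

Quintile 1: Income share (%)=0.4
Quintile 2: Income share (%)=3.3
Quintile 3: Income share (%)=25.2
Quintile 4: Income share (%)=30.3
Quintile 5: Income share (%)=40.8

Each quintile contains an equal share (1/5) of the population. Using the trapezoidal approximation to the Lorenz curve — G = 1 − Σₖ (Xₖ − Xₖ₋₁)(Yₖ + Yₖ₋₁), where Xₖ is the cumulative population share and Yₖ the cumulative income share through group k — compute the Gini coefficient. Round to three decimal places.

Cumulative income shares Yₖ: 0.0040, 0.0370, 0.2890, 0.5920, 1.0000
Σ (Xₖ−Xₖ₋₁)(Yₖ+Yₖ₋₁) = (1/5)(0.0040+0.0000) + (1/5)(0.0370+0.0040) + (1/5)(0.2890+0.0370) + (1/5)(0.5920+0.2890) + (1/5)(1.0000+0.5920)
  = 0.0008 + 0.0082 + 0.0652 + 0.1762 + 0.3184 = 0.5688
G = 1 − 0.5688 = 0.4312

0.431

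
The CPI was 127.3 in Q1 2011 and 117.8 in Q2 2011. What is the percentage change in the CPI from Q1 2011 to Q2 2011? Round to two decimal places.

-7.46%

Change = (117.8 − 127.3) / 127.3 × 100
       = -9.5 / 127.3 × 100 = -7.4627%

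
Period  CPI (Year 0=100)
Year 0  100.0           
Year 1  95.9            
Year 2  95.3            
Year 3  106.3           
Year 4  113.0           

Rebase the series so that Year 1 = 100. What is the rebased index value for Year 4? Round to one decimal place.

Rebased(Year 4) = 113.0 / 95.9 × 100 = 117.8311

117.8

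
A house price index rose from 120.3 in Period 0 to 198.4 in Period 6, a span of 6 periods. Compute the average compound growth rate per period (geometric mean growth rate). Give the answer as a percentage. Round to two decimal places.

Growth factor = (198.4/120.3)^(1/6) = (1.649210)^(1/6) = 1.086958
Growth rate = 1.086958 − 1 = 0.086958 = 8.6958%

8.70%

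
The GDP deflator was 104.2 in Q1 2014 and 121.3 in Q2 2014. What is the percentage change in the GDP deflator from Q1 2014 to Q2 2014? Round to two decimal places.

16.41%

Change = (121.3 − 104.2) / 104.2 × 100
       = 17.1 / 104.2 × 100 = 16.4107%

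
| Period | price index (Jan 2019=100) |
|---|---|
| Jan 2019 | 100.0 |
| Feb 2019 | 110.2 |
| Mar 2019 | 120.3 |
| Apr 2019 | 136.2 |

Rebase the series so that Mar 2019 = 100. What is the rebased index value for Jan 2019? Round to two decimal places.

Rebased(Jan 2019) = 100.0 / 120.3 × 100 = 83.1255

83.13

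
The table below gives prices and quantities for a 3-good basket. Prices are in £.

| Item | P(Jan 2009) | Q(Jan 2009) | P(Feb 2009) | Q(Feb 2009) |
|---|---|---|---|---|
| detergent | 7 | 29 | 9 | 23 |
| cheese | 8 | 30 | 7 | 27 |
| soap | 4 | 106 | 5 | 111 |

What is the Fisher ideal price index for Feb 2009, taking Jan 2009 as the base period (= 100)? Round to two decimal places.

115.64

Laspeyres component (base-period weights):
ΣP(Feb 2009)Q(Jan 2009) = 9×29 + 7×30 + 5×106 = 261 + 210 + 530 = 1001
ΣP(Jan 2009)Q(Jan 2009) = 7×29 + 8×30 + 4×106 = 203 + 240 + 424 = 867
L = 1001 / 867 × 100 = 115.4556
Paasche component (current-period weights):
ΣP(Feb 2009)Q(Feb 2009) = 9×23 + 7×27 + 5×111 = 207 + 189 + 555 = 951
ΣP(Jan 2009)Q(Feb 2009) = 7×23 + 8×27 + 4×111 = 161 + 216 + 444 = 821
P = 951 / 821 × 100 = 115.8343
Fisher = √(L × P) = √(115.4556 × 115.8343) = 115.6448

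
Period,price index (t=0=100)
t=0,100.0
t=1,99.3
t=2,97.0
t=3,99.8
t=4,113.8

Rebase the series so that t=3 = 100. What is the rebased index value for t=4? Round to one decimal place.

114.0

Rebased(t=4) = 113.8 / 99.8 × 100 = 114.0281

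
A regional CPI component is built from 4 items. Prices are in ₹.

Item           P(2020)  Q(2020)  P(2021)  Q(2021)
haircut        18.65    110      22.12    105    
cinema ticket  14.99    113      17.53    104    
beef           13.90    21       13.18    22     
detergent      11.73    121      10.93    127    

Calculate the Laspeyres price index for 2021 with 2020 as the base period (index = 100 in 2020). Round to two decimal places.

110.20

Laspeyres price index uses base-period quantities as weights.
ΣP(2021)·Q(2020) = 22.12×110 + 17.53×113 + 13.18×21 + 10.93×121 = 2433.2 + 1980.89 + 276.78 + 1322.53 = 6013.4
ΣP(2020)·Q(2020) = 18.65×110 + 14.99×113 + 13.90×21 + 11.73×121 = 2051.5 + 1693.87 + 291.9 + 1419.33 = 5456.6
Index = 6013.4 / 5456.6 × 100 = 110.2042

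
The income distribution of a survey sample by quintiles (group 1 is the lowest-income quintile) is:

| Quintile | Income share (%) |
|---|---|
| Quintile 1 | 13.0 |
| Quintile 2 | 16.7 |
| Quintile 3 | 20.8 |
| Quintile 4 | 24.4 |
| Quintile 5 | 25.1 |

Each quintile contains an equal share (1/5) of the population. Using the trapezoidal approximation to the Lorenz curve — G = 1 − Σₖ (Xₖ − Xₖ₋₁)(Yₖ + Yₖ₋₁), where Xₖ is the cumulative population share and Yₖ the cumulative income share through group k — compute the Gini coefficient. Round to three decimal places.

0.128

Cumulative income shares Yₖ: 0.1300, 0.2970, 0.5050, 0.7490, 1.0000
Σ (Xₖ−Xₖ₋₁)(Yₖ+Yₖ₋₁) = (1/5)(0.1300+0.0000) + (1/5)(0.2970+0.1300) + (1/5)(0.5050+0.2970) + (1/5)(0.7490+0.5050) + (1/5)(1.0000+0.7490)
  = 0.0260 + 0.0854 + 0.1604 + 0.2508 + 0.3498 = 0.8724
G = 1 − 0.8724 = 0.1276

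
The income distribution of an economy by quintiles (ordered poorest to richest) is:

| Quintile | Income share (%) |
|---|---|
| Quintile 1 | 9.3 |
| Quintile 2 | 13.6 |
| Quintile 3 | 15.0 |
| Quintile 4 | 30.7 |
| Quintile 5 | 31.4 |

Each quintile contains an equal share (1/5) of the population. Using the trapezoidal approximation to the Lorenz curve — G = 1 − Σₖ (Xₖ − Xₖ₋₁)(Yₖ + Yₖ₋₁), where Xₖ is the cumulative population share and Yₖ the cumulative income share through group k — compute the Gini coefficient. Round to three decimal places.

Cumulative income shares Yₖ: 0.0930, 0.2290, 0.3790, 0.6860, 1.0000
Σ (Xₖ−Xₖ₋₁)(Yₖ+Yₖ₋₁) = (1/5)(0.0930+0.0000) + (1/5)(0.2290+0.0930) + (1/5)(0.3790+0.2290) + (1/5)(0.6860+0.3790) + (1/5)(1.0000+0.6860)
  = 0.0186 + 0.0644 + 0.1216 + 0.2130 + 0.3372 = 0.7548
G = 1 − 0.7548 = 0.2452

0.245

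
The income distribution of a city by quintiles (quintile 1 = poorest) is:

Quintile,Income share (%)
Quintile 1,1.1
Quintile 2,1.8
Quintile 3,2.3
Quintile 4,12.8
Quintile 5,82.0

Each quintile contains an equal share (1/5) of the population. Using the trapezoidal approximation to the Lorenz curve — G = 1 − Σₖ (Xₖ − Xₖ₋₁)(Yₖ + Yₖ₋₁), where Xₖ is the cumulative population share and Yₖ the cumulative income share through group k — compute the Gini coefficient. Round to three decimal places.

Cumulative income shares Yₖ: 0.0110, 0.0290, 0.0520, 0.1800, 1.0000
Σ (Xₖ−Xₖ₋₁)(Yₖ+Yₖ₋₁) = (1/5)(0.0110+0.0000) + (1/5)(0.0290+0.0110) + (1/5)(0.0520+0.0290) + (1/5)(0.1800+0.0520) + (1/5)(1.0000+0.1800)
  = 0.0022 + 0.0080 + 0.0162 + 0.0464 + 0.2360 = 0.3088
G = 1 − 0.3088 = 0.6912

0.691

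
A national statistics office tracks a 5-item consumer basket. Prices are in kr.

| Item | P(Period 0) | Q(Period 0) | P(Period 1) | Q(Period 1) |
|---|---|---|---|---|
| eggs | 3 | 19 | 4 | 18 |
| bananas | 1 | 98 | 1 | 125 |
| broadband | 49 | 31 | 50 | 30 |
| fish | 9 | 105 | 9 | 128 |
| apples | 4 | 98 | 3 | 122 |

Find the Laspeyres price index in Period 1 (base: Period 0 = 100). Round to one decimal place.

Laspeyres price index uses base-period quantities as weights.
ΣP(Period 1)·Q(Period 0) = 4×19 + 1×98 + 50×31 + 9×105 + 3×98 = 76 + 98 + 1550 + 945 + 294 = 2963
ΣP(Period 0)·Q(Period 0) = 3×19 + 1×98 + 49×31 + 9×105 + 4×98 = 57 + 98 + 1519 + 945 + 392 = 3011
Index = 2963 / 3011 × 100 = 98.4058

98.4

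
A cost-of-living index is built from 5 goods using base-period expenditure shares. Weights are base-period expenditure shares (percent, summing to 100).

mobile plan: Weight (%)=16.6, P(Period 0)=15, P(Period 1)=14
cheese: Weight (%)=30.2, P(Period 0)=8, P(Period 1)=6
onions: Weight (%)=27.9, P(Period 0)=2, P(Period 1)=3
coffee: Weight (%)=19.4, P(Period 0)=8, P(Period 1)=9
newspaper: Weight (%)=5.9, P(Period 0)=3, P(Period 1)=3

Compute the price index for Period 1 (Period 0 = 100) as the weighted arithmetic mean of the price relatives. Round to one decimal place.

107.7

mobile plan: 16.6 × (14/15) = 16.6 × 0.933333 = 15.4933
cheese: 30.2 × (6/8) = 30.2 × 0.750000 = 22.6500
onions: 27.9 × (3/2) = 27.9 × 1.500000 = 41.8500
coffee: 19.4 × (9/8) = 19.4 × 1.125000 = 21.8250
newspaper: 5.9 × (3/3) = 5.9 × 1.000000 = 5.9000
Index = Σ wᵢ·(p₁ᵢ/p₀ᵢ) = 15.4933 + 22.6500 + 41.8500 + 21.8250 + 5.9000 = 107.7183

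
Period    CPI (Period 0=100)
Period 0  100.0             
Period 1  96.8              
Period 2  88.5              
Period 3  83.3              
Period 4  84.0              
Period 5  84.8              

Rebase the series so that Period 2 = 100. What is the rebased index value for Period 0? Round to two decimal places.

112.99

Rebased(Period 0) = 100.0 / 88.5 × 100 = 112.9944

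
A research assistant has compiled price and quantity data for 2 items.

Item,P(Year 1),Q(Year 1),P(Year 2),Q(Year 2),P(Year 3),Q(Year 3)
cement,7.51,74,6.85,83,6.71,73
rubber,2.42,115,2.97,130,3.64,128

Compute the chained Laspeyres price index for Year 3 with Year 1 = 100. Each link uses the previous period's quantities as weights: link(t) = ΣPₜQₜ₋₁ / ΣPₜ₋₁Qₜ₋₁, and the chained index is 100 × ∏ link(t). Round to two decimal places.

Link Year 1→Year 2:
ΣP(Year 2)Q(Year 1) = 6.85×74 + 2.97×115 = 506.9 + 341.55 = 848.45
ΣP(Year 1)Q(Year 1) = 7.51×74 + 2.42×115 = 555.74 + 278.3 = 834.04
link = 848.45/834.04 = 1.017277
Link Year 2→Year 3:
ΣP(Year 3)Q(Year 2) = 6.71×83 + 3.64×130 = 556.93 + 473.2 = 1030.13
ΣP(Year 2)Q(Year 2) = 6.85×83 + 2.97×130 = 568.55 + 386.1 = 954.65
link = 1030.13/954.65 = 1.079066
Chained index = 100 × 1.017277 × 1.079066 = 109.7709

109.77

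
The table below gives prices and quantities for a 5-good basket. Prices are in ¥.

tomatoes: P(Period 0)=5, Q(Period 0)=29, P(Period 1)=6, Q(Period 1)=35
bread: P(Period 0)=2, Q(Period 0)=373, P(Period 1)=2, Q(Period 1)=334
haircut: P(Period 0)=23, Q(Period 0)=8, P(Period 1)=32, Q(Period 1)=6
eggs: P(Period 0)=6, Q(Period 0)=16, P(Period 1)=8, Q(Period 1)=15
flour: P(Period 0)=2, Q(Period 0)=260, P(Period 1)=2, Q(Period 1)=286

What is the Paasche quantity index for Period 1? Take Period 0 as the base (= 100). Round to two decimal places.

Paasche quantity index uses current-period prices as weights.
ΣP(Period 1)·Q(Period 1) = 6×35 + 2×334 + 32×6 + 8×15 + 2×286 = 210 + 668 + 192 + 120 + 572 = 1762
ΣP(Period 1)·Q(Period 0) = 6×29 + 2×373 + 32×8 + 8×16 + 2×260 = 174 + 746 + 256 + 128 + 520 = 1824
Index = 1762 / 1824 × 100 = 96.6009

96.60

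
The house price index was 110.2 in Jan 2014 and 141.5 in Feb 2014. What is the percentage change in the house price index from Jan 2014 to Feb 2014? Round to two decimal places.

Change = (141.5 − 110.2) / 110.2 × 100
       = 31.3 / 110.2 × 100 = 28.4029%

28.40%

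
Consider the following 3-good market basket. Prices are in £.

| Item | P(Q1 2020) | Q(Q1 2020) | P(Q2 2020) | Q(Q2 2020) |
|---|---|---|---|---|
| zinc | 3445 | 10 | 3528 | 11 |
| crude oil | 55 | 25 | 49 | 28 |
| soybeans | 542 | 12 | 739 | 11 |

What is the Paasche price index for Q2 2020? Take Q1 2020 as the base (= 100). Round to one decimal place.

106.4

Paasche price index uses current-period quantities as weights.
ΣP(Q2 2020)·Q(Q2 2020) = 3528×11 + 49×28 + 739×11 = 38808 + 1372 + 8129 = 48309
ΣP(Q1 2020)·Q(Q2 2020) = 3445×11 + 55×28 + 542×11 = 37895 + 1540 + 5962 = 45397
Index = 48309 / 45397 × 100 = 106.4145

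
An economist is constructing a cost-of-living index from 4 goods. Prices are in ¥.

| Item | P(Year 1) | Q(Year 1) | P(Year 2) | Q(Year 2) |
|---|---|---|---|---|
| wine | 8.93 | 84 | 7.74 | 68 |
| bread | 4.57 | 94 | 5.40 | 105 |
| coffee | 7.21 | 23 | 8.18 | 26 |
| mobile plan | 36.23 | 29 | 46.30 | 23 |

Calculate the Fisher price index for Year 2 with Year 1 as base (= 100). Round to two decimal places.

Laspeyres component (base-period weights):
ΣP(Year 2)Q(Year 1) = 7.74×84 + 5.40×94 + 8.18×23 + 46.30×29 = 650.16 + 507.6 + 188.14 + 1342.7 = 2688.6
ΣP(Year 1)Q(Year 1) = 8.93×84 + 4.57×94 + 7.21×23 + 36.23×29 = 750.12 + 429.58 + 165.83 + 1050.67 = 2396.2
L = 2688.6 / 2396.2 × 100 = 112.2027
Paasche component (current-period weights):
ΣP(Year 2)Q(Year 2) = 7.74×68 + 5.40×105 + 8.18×26 + 46.30×23 = 526.32 + 567 + 212.68 + 1064.9 = 2370.9
ΣP(Year 1)Q(Year 2) = 8.93×68 + 4.57×105 + 7.21×26 + 36.23×23 = 607.24 + 479.85 + 187.46 + 833.29 = 2107.84
P = 2370.9 / 2107.84 × 100 = 112.4801
Fisher = √(L × P) = √(112.2027 × 112.4801) = 112.3413

112.34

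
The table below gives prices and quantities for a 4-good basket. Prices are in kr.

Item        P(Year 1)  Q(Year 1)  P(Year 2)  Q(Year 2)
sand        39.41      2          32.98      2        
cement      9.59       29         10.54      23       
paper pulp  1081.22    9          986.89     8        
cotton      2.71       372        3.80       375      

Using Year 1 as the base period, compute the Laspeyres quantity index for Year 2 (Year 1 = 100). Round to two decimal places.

89.81

Laspeyres quantity index uses base-period prices as weights.
ΣP(Year 1)·Q(Year 2) = 39.41×2 + 9.59×23 + 1081.22×8 + 2.71×375 = 78.82 + 220.57 + 8649.76 + 1016.25 = 9965.4
ΣP(Year 1)·Q(Year 1) = 39.41×2 + 9.59×29 + 1081.22×9 + 2.71×372 = 78.82 + 278.11 + 9730.98 + 1008.12 = 11096.03
Index = 9965.4 / 11096.03 × 100 = 89.8105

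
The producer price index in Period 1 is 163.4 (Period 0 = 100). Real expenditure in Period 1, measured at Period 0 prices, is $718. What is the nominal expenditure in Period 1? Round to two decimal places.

Nominal = Real × (Index/100) = 718 × (163.4/100)
        = 718 × 1.634 = 1173.2120

1173.21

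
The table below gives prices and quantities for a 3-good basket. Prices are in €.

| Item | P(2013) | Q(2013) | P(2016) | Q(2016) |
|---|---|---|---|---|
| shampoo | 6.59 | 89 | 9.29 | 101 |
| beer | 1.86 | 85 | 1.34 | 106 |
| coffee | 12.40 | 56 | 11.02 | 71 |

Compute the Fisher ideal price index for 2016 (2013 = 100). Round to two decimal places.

Laspeyres component (base-period weights):
ΣP(2016)Q(2013) = 9.29×89 + 1.34×85 + 11.02×56 = 826.81 + 113.9 + 617.12 = 1557.83
ΣP(2013)Q(2013) = 6.59×89 + 1.86×85 + 12.40×56 = 586.51 + 158.1 + 694.4 = 1439.01
L = 1557.83 / 1439.01 × 100 = 108.2571
Paasche component (current-period weights):
ΣP(2016)Q(2016) = 9.29×101 + 1.34×106 + 11.02×71 = 938.29 + 142.04 + 782.42 = 1862.75
ΣP(2013)Q(2016) = 6.59×101 + 1.86×106 + 12.40×71 = 665.59 + 197.16 + 880.4 = 1743.15
P = 1862.75 / 1743.15 × 100 = 106.8611
Fisher = √(L × P) = √(108.2571 × 106.8611) = 107.5568

107.56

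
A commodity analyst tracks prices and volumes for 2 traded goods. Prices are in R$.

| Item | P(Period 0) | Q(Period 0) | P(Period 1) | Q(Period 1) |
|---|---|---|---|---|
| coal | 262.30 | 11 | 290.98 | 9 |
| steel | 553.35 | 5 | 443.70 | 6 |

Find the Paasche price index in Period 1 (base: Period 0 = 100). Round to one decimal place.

93.0

Paasche price index uses current-period quantities as weights.
ΣP(Period 1)·Q(Period 1) = 290.98×9 + 443.70×6 = 2618.82 + 2662.2 = 5281.02
ΣP(Period 0)·Q(Period 1) = 262.30×9 + 553.35×6 = 2360.7 + 3320.1 = 5680.8
Index = 5281.02 / 5680.8 × 100 = 92.9626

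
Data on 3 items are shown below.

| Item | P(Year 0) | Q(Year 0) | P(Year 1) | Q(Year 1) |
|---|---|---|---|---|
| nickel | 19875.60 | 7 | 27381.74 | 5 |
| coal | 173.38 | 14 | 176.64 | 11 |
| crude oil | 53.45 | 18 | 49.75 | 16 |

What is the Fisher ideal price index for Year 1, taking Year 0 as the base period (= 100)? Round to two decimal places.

136.79

Laspeyres component (base-period weights):
ΣP(Year 1)Q(Year 0) = 27381.74×7 + 176.64×14 + 49.75×18 = 191672.18 + 2472.96 + 895.5 = 195040.64
ΣP(Year 0)Q(Year 0) = 19875.60×7 + 173.38×14 + 53.45×18 = 139129.2 + 2427.32 + 962.1 = 142518.62
L = 195040.64 / 142518.62 × 100 = 136.8527
Paasche component (current-period weights):
ΣP(Year 1)Q(Year 1) = 27381.74×5 + 176.64×11 + 49.75×16 = 136908.7 + 1943.04 + 796 = 139647.74
ΣP(Year 0)Q(Year 1) = 19875.60×5 + 173.38×11 + 53.45×16 = 99378 + 1907.18 + 855.2 = 102140.38
P = 139647.74 / 102140.38 × 100 = 136.7214
Fisher = √(L × P) = √(136.8527 × 136.7214) = 136.7870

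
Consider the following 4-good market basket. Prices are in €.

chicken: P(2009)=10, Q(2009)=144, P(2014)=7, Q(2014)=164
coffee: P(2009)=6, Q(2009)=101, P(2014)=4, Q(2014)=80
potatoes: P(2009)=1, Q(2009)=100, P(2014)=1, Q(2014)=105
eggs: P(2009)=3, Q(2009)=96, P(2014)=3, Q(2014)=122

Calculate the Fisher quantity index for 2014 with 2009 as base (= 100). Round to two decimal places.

107.08

Laspeyres component (base-period weights):
ΣP(2009)Q(2014) = 10×164 + 6×80 + 1×105 + 3×122 = 1640 + 480 + 105 + 366 = 2591
ΣP(2009)Q(2009) = 10×144 + 6×101 + 1×100 + 3×96 = 1440 + 606 + 100 + 288 = 2434
L = 2591 / 2434 × 100 = 106.4503
Paasche component (current-period weights):
ΣP(2014)Q(2014) = 7×164 + 4×80 + 1×105 + 3×122 = 1148 + 320 + 105 + 366 = 1939
ΣP(2014)Q(2009) = 7×144 + 4×101 + 1×100 + 3×96 = 1008 + 404 + 100 + 288 = 1800
P = 1939 / 1800 × 100 = 107.7222
Fisher = √(L × P) = √(106.4503 × 107.7222) = 107.0844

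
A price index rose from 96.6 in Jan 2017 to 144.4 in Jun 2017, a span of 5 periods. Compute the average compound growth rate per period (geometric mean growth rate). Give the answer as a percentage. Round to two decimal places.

8.37%

Growth factor = (144.4/96.6)^(1/5) = (1.494824)^(1/5) = 1.083722
Growth rate = 1.083722 − 1 = 0.083722 = 8.3722%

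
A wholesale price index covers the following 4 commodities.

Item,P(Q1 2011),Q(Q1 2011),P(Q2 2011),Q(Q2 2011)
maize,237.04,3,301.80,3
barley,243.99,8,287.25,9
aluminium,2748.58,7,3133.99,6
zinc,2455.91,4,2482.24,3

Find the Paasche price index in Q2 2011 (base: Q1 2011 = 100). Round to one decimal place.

Paasche price index uses current-period quantities as weights.
ΣP(Q2 2011)·Q(Q2 2011) = 301.80×3 + 287.25×9 + 3133.99×6 + 2482.24×3 = 905.4 + 2585.25 + 18803.94 + 7446.72 = 29741.31
ΣP(Q1 2011)·Q(Q2 2011) = 237.04×3 + 243.99×9 + 2748.58×6 + 2455.91×3 = 711.12 + 2195.91 + 16491.48 + 7367.73 = 26766.24
Index = 29741.31 / 26766.24 × 100 = 111.1150

111.1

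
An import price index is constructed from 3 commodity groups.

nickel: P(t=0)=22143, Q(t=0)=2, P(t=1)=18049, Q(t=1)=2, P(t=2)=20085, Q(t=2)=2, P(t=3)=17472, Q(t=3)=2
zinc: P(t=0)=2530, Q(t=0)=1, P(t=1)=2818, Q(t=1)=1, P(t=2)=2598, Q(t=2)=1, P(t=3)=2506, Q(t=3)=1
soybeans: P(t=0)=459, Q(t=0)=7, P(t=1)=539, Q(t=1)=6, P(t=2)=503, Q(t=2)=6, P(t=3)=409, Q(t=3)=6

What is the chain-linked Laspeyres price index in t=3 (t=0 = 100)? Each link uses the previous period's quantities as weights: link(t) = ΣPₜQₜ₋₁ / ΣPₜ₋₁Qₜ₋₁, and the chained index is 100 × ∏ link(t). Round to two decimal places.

Link t=0→t=1:
ΣP(t=1)Q(t=0) = 18049×2 + 2818×1 + 539×7 = 36098 + 2818 + 3773 = 42689
ΣP(t=0)Q(t=0) = 22143×2 + 2530×1 + 459×7 = 44286 + 2530 + 3213 = 50029
link = 42689/50029 = 0.853285
Link t=1→t=2:
ΣP(t=2)Q(t=1) = 20085×2 + 2598×1 + 503×6 = 40170 + 2598 + 3018 = 45786
ΣP(t=1)Q(t=1) = 18049×2 + 2818×1 + 539×6 = 36098 + 2818 + 3234 = 42150
link = 45786/42150 = 1.086263
Link t=2→t=3:
ΣP(t=3)Q(t=2) = 17472×2 + 2506×1 + 409×6 = 34944 + 2506 + 2454 = 39904
ΣP(t=2)Q(t=2) = 20085×2 + 2598×1 + 503×6 = 40170 + 2598 + 3018 = 45786
link = 39904/45786 = 0.871533
Chained index = 100 × 0.853285 × 1.086263 × 0.871533 = 80.7817

80.78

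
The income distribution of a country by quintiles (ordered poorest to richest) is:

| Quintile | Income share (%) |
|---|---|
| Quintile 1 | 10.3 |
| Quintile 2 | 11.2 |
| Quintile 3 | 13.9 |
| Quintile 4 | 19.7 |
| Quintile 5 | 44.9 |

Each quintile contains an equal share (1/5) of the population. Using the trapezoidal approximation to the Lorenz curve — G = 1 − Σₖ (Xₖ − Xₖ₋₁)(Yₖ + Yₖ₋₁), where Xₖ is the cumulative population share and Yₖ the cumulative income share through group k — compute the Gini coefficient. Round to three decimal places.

0.311

Cumulative income shares Yₖ: 0.1030, 0.2150, 0.3540, 0.5510, 1.0000
Σ (Xₖ−Xₖ₋₁)(Yₖ+Yₖ₋₁) = (1/5)(0.1030+0.0000) + (1/5)(0.2150+0.1030) + (1/5)(0.3540+0.2150) + (1/5)(0.5510+0.3540) + (1/5)(1.0000+0.5510)
  = 0.0206 + 0.0636 + 0.1138 + 0.1810 + 0.3102 = 0.6892
G = 1 − 0.6892 = 0.3108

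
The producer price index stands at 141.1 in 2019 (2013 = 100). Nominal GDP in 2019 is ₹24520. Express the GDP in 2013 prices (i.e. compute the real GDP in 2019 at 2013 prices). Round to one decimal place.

Real = Nominal ÷ (Index/100) = 24520 ÷ (141.1/100)
     = 24520 ÷ 1.411 = 17377.7463

17377.7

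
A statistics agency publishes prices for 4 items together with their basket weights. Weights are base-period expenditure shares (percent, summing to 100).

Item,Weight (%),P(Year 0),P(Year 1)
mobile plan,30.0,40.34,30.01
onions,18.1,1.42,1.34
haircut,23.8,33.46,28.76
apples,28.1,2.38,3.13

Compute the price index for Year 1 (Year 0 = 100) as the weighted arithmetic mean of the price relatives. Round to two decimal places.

mobile plan: 30.0 × (30.01/40.34) = 30.0 × 0.743927 = 22.3178
onions: 18.1 × (1.34/1.42) = 18.1 × 0.943662 = 17.0803
haircut: 23.8 × (28.76/33.46) = 23.8 × 0.859534 = 20.4569
apples: 28.1 × (3.13/2.38) = 28.1 × 1.315126 = 36.9550
Index = Σ wᵢ·(p₁ᵢ/p₀ᵢ) = 22.3178 + 17.0803 + 20.4569 + 36.9550 = 96.8100

96.81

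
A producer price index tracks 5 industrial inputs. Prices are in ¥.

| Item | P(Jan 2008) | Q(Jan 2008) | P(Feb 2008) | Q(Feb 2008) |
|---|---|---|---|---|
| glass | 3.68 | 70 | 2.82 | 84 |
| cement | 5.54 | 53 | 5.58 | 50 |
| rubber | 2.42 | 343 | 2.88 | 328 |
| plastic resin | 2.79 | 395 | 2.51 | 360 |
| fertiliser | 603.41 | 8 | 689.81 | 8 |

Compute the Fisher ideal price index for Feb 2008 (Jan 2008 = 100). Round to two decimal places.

Laspeyres component (base-period weights):
ΣP(Feb 2008)Q(Jan 2008) = 2.82×70 + 5.58×53 + 2.88×343 + 2.51×395 + 689.81×8 = 197.4 + 295.74 + 987.84 + 991.45 + 5518.48 = 7990.91
ΣP(Jan 2008)Q(Jan 2008) = 3.68×70 + 5.54×53 + 2.42×343 + 2.79×395 + 603.41×8 = 257.6 + 293.62 + 830.06 + 1102.05 + 4827.28 = 7310.61
L = 7990.91 / 7310.61 × 100 = 109.3057
Paasche component (current-period weights):
ΣP(Feb 2008)Q(Feb 2008) = 2.82×84 + 5.58×50 + 2.88×328 + 2.51×360 + 689.81×8 = 236.88 + 279 + 944.64 + 903.6 + 5518.48 = 7882.6
ΣP(Jan 2008)Q(Feb 2008) = 3.68×84 + 5.54×50 + 2.42×328 + 2.79×360 + 603.41×8 = 309.12 + 277 + 793.76 + 1004.4 + 4827.28 = 7211.56
P = 7882.6 / 7211.56 × 100 = 109.3051
Fisher = √(L × P) = √(109.3057 × 109.3051) = 109.3054

109.31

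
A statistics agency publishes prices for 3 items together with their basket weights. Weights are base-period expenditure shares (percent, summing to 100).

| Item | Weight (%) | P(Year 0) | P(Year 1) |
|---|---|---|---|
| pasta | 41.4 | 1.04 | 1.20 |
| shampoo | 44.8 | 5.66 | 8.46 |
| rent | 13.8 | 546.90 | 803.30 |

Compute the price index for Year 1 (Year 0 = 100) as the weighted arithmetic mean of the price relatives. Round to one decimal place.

135.0

pasta: 41.4 × (1.20/1.04) = 41.4 × 1.153846 = 47.7692
shampoo: 44.8 × (8.46/5.66) = 44.8 × 1.494700 = 66.9625
rent: 13.8 × (803.30/546.90) = 13.8 × 1.468824 = 20.2698
Index = Σ wᵢ·(p₁ᵢ/p₀ᵢ) = 47.7692 + 66.9625 + 20.2698 = 135.0016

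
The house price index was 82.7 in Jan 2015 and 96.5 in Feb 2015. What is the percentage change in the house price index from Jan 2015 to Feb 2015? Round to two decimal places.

Change = (96.5 − 82.7) / 82.7 × 100
       = 13.8 / 82.7 × 100 = 16.6868%

16.69%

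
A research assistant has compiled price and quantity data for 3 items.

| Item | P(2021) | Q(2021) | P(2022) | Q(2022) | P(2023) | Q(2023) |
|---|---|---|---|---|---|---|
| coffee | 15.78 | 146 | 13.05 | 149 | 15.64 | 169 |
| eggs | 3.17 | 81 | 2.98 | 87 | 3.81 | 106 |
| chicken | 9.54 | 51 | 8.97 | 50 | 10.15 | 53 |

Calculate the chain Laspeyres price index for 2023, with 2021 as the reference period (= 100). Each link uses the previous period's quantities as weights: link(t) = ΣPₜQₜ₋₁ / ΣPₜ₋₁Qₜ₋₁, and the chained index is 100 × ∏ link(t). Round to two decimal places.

Link 2021→2022:
ΣP(2022)Q(2021) = 13.05×146 + 2.98×81 + 8.97×51 = 1905.3 + 241.38 + 457.47 = 2604.15
ΣP(2021)Q(2021) = 15.78×146 + 3.17×81 + 9.54×51 = 2303.88 + 256.77 + 486.54 = 3047.19
link = 2604.15/3047.19 = 0.854607
Link 2022→2023:
ΣP(2023)Q(2022) = 15.64×149 + 3.81×87 + 10.15×50 = 2330.36 + 331.47 + 507.5 = 3169.33
ΣP(2022)Q(2022) = 13.05×149 + 2.98×87 + 8.97×50 = 1944.45 + 259.26 + 448.5 = 2652.21
link = 3169.33/2652.21 = 1.194977
Chained index = 100 × 0.854607 × 1.194977 = 102.1236

102.12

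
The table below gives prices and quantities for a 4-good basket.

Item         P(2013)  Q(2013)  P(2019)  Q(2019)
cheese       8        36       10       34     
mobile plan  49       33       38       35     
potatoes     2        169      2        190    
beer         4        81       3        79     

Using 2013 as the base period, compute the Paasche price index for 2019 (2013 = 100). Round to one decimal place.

85.2

Paasche price index uses current-period quantities as weights.
ΣP(2019)·Q(2019) = 10×34 + 38×35 + 2×190 + 3×79 = 340 + 1330 + 380 + 237 = 2287
ΣP(2013)·Q(2019) = 8×34 + 49×35 + 2×190 + 4×79 = 272 + 1715 + 380 + 316 = 2683
Index = 2287 / 2683 × 100 = 85.2404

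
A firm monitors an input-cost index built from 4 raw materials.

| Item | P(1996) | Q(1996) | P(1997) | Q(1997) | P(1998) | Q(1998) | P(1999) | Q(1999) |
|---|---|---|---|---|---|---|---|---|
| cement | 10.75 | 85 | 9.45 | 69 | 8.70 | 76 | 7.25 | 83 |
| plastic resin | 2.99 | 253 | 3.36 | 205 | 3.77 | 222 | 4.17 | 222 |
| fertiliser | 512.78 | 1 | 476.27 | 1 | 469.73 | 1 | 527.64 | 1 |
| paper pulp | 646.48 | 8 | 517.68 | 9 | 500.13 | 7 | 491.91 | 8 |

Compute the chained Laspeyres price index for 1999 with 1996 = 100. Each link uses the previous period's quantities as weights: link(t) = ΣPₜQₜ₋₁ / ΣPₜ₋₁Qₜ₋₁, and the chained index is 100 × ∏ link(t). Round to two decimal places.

83.20

Link 1996→1997:
ΣP(1997)Q(1996) = 9.45×85 + 3.36×253 + 476.27×1 + 517.68×8 = 803.25 + 850.08 + 476.27 + 4141.44 = 6271.04
ΣP(1996)Q(1996) = 10.75×85 + 2.99×253 + 512.78×1 + 646.48×8 = 913.75 + 756.47 + 512.78 + 5171.84 = 7354.84
link = 6271.04/7354.84 = 0.852641
Link 1997→1998:
ΣP(1998)Q(1997) = 8.70×69 + 3.77×205 + 469.73×1 + 500.13×9 = 600.3 + 772.85 + 469.73 + 4501.17 = 6344.05
ΣP(1997)Q(1997) = 9.45×69 + 3.36×205 + 476.27×1 + 517.68×9 = 652.05 + 688.8 + 476.27 + 4659.12 = 6476.24
link = 6344.05/6476.24 = 0.979588
Link 1998→1999:
ΣP(1999)Q(1998) = 7.25×76 + 4.17×222 + 527.64×1 + 491.91×7 = 551 + 925.74 + 527.64 + 3443.37 = 5447.75
ΣP(1998)Q(1998) = 8.70×76 + 3.77×222 + 469.73×1 + 500.13×7 = 661.2 + 836.94 + 469.73 + 3500.91 = 5468.78
link = 5447.75/5468.78 = 0.996155
Chained index = 100 × 0.852641 × 0.979588 × 0.996155 = 83.2026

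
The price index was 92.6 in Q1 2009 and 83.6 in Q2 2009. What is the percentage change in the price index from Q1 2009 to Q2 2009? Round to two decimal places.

-9.72%

Change = (83.6 − 92.6) / 92.6 × 100
       = -9.0 / 92.6 × 100 = -9.7192%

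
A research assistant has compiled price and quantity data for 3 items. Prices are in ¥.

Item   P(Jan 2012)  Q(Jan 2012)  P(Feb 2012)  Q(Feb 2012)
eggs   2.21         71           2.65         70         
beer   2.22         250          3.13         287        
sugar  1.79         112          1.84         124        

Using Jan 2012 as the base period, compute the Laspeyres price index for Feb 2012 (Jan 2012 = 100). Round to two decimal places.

Laspeyres price index uses base-period quantities as weights.
ΣP(Feb 2012)·Q(Jan 2012) = 2.65×71 + 3.13×250 + 1.84×112 = 188.15 + 782.5 + 206.08 = 1176.73
ΣP(Jan 2012)·Q(Jan 2012) = 2.21×71 + 2.22×250 + 1.79×112 = 156.91 + 555 + 200.48 = 912.39
Index = 1176.73 / 912.39 × 100 = 128.9723

128.97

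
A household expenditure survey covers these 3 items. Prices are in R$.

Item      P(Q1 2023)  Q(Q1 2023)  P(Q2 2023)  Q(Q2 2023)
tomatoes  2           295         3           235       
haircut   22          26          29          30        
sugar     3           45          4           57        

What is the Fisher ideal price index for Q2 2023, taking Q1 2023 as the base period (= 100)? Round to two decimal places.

139.41

Laspeyres component (base-period weights):
ΣP(Q2 2023)Q(Q1 2023) = 3×295 + 29×26 + 4×45 = 885 + 754 + 180 = 1819
ΣP(Q1 2023)Q(Q1 2023) = 2×295 + 22×26 + 3×45 = 590 + 572 + 135 = 1297
L = 1819 / 1297 × 100 = 140.2467
Paasche component (current-period weights):
ΣP(Q2 2023)Q(Q2 2023) = 3×235 + 29×30 + 4×57 = 705 + 870 + 228 = 1803
ΣP(Q1 2023)Q(Q2 2023) = 2×235 + 22×30 + 3×57 = 470 + 660 + 171 = 1301
P = 1803 / 1301 × 100 = 138.5857
Fisher = √(L × P) = √(140.2467 × 138.5857) = 139.4137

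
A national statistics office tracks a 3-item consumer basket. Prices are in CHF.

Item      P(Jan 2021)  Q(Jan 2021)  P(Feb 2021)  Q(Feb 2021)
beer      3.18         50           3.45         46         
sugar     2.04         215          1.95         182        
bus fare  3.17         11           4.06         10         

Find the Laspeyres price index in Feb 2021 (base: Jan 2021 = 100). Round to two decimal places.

100.62

Laspeyres price index uses base-period quantities as weights.
ΣP(Feb 2021)·Q(Jan 2021) = 3.45×50 + 1.95×215 + 4.06×11 = 172.5 + 419.25 + 44.66 = 636.41
ΣP(Jan 2021)·Q(Jan 2021) = 3.18×50 + 2.04×215 + 3.17×11 = 159 + 438.6 + 34.87 = 632.47
Index = 636.41 / 632.47 × 100 = 100.6230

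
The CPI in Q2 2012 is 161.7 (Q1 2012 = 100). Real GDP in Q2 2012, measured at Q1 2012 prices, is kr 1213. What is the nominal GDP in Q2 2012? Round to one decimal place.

Nominal = Real × (Index/100) = 1213 × (161.7/100)
        = 1213 × 1.617 = 1961.4210

1961.4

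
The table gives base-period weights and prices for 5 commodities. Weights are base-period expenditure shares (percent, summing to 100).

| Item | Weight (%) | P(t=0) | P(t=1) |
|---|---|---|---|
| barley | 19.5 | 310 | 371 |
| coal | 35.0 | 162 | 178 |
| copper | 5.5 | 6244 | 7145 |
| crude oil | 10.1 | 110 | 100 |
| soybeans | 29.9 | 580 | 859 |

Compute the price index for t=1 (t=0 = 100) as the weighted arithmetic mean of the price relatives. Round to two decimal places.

121.55

barley: 19.5 × (371/310) = 19.5 × 1.196774 = 23.3371
coal: 35.0 × (178/162) = 35.0 × 1.098765 = 38.4568
copper: 5.5 × (7145/6244) = 5.5 × 1.144299 = 6.2936
crude oil: 10.1 × (100/110) = 10.1 × 0.909091 = 9.1818
soybeans: 29.9 × (859/580) = 29.9 × 1.481034 = 44.2829
Index = Σ wᵢ·(p₁ᵢ/p₀ᵢ) = 23.3371 + 38.4568 + 6.2936 + 9.1818 + 44.2829 = 121.5523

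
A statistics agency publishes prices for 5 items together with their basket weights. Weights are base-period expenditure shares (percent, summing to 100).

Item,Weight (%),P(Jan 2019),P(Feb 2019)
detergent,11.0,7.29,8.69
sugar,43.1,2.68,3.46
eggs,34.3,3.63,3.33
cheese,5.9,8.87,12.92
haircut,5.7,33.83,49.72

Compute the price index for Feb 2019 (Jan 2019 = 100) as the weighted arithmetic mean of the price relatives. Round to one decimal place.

detergent: 11.0 × (8.69/7.29) = 11.0 × 1.192044 = 13.1125
sugar: 43.1 × (3.46/2.68) = 43.1 × 1.291045 = 55.6440
eggs: 34.3 × (3.33/3.63) = 34.3 × 0.917355 = 31.4653
cheese: 5.9 × (12.92/8.87) = 5.9 × 1.456595 = 8.5939
haircut: 5.7 × (49.72/33.83) = 5.7 × 1.469701 = 8.3773
Index = Σ wᵢ·(p₁ᵢ/p₀ᵢ) = 13.1125 + 55.6440 + 31.4653 + 8.5939 + 8.3773 = 117.1930

117.2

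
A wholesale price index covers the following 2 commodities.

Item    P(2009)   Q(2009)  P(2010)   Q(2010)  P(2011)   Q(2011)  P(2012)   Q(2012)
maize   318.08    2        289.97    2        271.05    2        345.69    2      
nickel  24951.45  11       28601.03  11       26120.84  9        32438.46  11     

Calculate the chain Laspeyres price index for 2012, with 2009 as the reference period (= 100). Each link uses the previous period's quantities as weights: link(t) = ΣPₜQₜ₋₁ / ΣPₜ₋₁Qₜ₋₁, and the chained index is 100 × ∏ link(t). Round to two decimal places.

Link 2009→2010:
ΣP(2010)Q(2009) = 289.97×2 + 28601.03×11 = 579.94 + 314611.33 = 315191.27
ΣP(2009)Q(2009) = 318.08×2 + 24951.45×11 = 636.16 + 274465.95 = 275102.11
link = 315191.27/275102.11 = 1.145725
Link 2010→2011:
ΣP(2011)Q(2010) = 271.05×2 + 26120.84×11 = 542.1 + 287329.24 = 287871.34
ΣP(2010)Q(2010) = 289.97×2 + 28601.03×11 = 579.94 + 314611.33 = 315191.27
link = 287871.34/315191.27 = 0.913323
Link 2011→2012:
ΣP(2012)Q(2011) = 345.69×2 + 32438.46×9 = 691.38 + 291946.14 = 292637.52
ΣP(2011)Q(2011) = 271.05×2 + 26120.84×9 = 542.1 + 235087.56 = 235629.66
link = 292637.52/235629.66 = 1.241938
Chained index = 100 × 1.145725 × 0.913323 × 1.241938 = 129.9585

129.96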